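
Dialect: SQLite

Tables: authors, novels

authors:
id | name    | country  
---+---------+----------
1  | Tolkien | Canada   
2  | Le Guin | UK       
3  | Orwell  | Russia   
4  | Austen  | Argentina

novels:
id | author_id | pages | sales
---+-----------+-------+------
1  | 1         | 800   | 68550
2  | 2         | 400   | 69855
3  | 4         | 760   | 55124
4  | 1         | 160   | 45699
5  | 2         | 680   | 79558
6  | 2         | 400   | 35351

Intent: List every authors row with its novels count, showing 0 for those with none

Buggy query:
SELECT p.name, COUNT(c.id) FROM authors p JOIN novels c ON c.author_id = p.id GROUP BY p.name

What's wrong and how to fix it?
Bug: INNER JOIN drops authors rows that have no matching novels rows

Fix: Use LEFT JOIN so parents without children still appear (COUNT(c.id) gives 0)

Corrected query:
SELECT p.name, COUNT(c.id) FROM authors p LEFT JOIN novels c ON c.author_id = p.id GROUP BY p.name

Result:
name    | COUNT(c.id)
--------+------------
Austen  | 1          
Le Guin | 3          
Orwell  | 0          
Tolkien | 2          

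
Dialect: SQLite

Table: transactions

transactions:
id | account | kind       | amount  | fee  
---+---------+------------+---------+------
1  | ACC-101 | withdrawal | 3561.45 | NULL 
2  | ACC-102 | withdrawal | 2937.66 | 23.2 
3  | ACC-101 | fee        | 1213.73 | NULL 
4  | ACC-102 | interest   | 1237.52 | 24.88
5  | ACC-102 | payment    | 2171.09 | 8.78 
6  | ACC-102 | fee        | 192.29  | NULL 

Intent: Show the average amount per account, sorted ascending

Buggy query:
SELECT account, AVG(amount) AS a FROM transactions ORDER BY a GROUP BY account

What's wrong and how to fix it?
Bug: ORDER BY appears before GROUP BY; SQL clause order requires GROUP BY first

Fix: Move ORDER BY to the end, after GROUP BY

Corrected query:
SELECT account, AVG(amount) AS a FROM transactions GROUP BY account ORDER BY a

Result:
account | a      
--------+--------
ACC-102 | 1634.64
ACC-101 | 2387.59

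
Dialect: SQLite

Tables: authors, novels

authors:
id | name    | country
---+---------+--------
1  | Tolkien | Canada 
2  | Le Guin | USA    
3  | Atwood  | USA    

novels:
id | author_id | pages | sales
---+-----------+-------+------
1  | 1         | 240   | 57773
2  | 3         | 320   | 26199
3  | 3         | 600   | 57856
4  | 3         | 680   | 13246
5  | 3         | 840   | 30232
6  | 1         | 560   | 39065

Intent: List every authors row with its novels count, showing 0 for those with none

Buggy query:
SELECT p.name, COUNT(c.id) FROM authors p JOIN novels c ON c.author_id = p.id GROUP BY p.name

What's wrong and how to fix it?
Bug: An inner join excludes parents with zero children

Fix: Switch to LEFT JOIN to retain unmatched parent rows

Corrected query:
SELECT p.name, COUNT(c.id) FROM authors p LEFT JOIN novels c ON c.author_id = p.id GROUP BY p.name

Result:
name    | COUNT(c.id)
--------+------------
Atwood  | 4          
Le Guin | 0          
Tolkien | 2          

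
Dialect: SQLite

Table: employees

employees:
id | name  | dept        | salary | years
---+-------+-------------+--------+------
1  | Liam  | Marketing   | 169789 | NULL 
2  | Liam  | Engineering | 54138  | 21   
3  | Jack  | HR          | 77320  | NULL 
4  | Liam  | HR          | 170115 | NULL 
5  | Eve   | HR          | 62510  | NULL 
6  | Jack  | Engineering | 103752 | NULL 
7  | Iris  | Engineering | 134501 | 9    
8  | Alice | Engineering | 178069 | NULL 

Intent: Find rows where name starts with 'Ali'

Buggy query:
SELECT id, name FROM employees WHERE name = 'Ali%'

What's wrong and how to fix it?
Bug: '=' compares the literal string including the % character; pattern matching needs LIKE

Fix: Replace '=' with LIKE so 'Ali%' is treated as a pattern

Corrected query:
SELECT id, name FROM employees WHERE name LIKE 'Ali%'

Result:
id | name 
---+------
8  | Alice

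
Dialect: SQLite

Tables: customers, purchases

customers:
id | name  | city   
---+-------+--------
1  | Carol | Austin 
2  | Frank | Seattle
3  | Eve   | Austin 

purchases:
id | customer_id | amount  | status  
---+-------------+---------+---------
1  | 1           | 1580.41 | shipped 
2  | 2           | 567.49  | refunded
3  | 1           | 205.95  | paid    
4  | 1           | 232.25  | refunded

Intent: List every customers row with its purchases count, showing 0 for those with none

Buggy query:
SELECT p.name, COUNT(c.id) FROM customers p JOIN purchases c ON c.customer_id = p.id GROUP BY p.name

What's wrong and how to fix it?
Bug: INNER JOIN drops customers rows that have no matching purchases rows

Fix: Use LEFT JOIN so parents without children still appear (COUNT(c.id) gives 0)

Corrected query:
SELECT p.name, COUNT(c.id) FROM customers p LEFT JOIN purchases c ON c.customer_id = p.id GROUP BY p.name

Result:
name  | COUNT(c.id)
------+------------
Carol | 3          
Eve   | 0          
Frank | 1          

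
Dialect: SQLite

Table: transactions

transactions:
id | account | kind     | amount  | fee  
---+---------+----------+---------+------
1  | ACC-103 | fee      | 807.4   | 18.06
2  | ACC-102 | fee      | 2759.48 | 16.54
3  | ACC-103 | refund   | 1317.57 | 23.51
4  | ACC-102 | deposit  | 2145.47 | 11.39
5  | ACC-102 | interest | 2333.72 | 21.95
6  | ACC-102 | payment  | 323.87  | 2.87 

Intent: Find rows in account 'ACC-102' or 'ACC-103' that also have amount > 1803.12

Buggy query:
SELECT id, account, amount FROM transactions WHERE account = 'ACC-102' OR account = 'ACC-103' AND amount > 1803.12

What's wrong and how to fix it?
Bug: AND binds tighter than OR, so this parses as account = 'ACC-102' OR (account = 'ACC-103' AND amount > 1803.12)

Fix: Group the OR with parentheses (or use IN), then AND the threshold

Corrected query:
SELECT id, account, amount FROM transactions WHERE (account = 'ACC-102' OR account = 'ACC-103') AND amount > 1803.12

Result:
id | account | amount 
---+---------+--------
2  | ACC-102 | 2759.48
4  | ACC-102 | 2145.47
5  | ACC-102 | 2333.72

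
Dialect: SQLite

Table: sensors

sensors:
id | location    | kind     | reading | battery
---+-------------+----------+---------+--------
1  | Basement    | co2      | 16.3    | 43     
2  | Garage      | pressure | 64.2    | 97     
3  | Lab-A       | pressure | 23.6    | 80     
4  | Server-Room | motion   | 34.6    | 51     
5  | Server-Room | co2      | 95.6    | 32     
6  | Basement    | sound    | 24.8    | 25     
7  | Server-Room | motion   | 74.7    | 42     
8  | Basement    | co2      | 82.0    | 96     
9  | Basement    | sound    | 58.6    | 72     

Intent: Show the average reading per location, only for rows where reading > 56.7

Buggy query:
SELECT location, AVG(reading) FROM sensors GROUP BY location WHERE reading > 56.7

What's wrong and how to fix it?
Bug: Row-level WHERE must come before GROUP BY in the clause order

Fix: Move the WHERE clause before GROUP BY

Corrected query:
SELECT location, AVG(reading) FROM sensors WHERE reading > 56.7 GROUP BY location

Result:
location    | AVG(reading)
------------+-------------
Basement    | 70.3        
Garage      | 64.2        
Server-Room | 85.15       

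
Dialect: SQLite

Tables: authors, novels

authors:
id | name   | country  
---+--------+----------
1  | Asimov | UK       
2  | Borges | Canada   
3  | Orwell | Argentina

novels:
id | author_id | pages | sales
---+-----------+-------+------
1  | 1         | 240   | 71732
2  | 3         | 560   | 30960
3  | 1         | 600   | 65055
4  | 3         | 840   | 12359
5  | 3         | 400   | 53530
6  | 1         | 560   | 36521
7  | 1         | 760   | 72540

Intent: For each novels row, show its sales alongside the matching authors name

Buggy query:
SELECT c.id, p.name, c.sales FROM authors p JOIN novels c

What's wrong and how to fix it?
Bug: Missing join condition: each novels row is matched to all authors rows instead of just its own

Fix: Add ON c.author_id = p.id to the JOIN

Corrected query:
SELECT c.id, p.name, c.sales FROM authors p JOIN novels c ON c.author_id = p.id

Result:
id | name   | sales
---+--------+------
1  | Asimov | 71732
2  | Orwell | 30960
3  | Asimov | 65055
4  | Orwell | 12359
5  | Orwell | 53530
6  | Asimov | 36521
7  | Asimov | 72540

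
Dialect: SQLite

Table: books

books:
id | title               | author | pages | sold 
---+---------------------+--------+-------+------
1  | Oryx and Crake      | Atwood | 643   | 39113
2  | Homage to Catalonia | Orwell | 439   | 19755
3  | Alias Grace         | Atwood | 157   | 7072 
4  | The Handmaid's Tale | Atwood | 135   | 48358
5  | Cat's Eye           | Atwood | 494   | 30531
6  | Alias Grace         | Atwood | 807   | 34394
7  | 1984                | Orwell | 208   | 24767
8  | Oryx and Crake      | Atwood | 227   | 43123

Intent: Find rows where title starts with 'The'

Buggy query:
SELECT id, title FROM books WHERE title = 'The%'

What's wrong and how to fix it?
Bug: '=' compares the literal string including the % character; pattern matching needs LIKE

Fix: Replace '=' with LIKE so 'The%' is treated as a pattern

Corrected query:
SELECT id, title FROM books WHERE title LIKE 'The%'

Result:
id | title              
---+--------------------
4  | The Handmaid's Tale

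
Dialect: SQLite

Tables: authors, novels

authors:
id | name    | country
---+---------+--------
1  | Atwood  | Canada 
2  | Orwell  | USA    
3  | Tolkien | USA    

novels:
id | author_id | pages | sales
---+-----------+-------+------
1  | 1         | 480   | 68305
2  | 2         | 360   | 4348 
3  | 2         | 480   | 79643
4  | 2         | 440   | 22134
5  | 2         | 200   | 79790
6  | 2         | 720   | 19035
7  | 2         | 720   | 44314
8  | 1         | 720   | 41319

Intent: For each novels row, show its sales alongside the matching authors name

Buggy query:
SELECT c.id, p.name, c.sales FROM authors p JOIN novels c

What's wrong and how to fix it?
Bug: JOIN with no ON clause produces a cartesian product; every novels row pairs with every authors row

Fix: Specify the join condition linking the foreign key to the parent id

Corrected query:
SELECT c.id, p.name, c.sales FROM authors p JOIN novels c ON c.author_id = p.id

Result:
id | name   | sales
---+--------+------
1  | Atwood | 68305
2  | Orwell | 4348 
3  | Orwell | 79643
4  | Orwell | 22134
5  | Orwell | 79790
6  | Orwell | 19035
7  | Orwell | 44314
8  | Atwood | 41319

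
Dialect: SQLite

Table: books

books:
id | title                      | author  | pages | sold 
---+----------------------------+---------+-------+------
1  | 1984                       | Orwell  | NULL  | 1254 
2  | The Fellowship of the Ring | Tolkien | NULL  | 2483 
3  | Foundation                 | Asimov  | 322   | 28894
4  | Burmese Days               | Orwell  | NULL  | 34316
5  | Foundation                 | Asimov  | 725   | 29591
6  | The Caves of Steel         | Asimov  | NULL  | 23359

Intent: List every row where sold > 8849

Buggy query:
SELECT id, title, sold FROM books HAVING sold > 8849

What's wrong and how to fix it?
Bug: HAVING filters the output of aggregation, but this query has no GROUP BY and no aggregate functions, so SQLite rejects it (HAVING clause on a non-aggregate query); the condition here is per row

Fix: Use WHERE for row-level filtering

Corrected query:
SELECT id, title, sold FROM books WHERE sold > 8849

Result:
id | title              | sold 
---+--------------------+------
3  | Foundation         | 28894
4  | Burmese Days       | 34316
5  | Foundation         | 29591
6  | The Caves of Steel | 23359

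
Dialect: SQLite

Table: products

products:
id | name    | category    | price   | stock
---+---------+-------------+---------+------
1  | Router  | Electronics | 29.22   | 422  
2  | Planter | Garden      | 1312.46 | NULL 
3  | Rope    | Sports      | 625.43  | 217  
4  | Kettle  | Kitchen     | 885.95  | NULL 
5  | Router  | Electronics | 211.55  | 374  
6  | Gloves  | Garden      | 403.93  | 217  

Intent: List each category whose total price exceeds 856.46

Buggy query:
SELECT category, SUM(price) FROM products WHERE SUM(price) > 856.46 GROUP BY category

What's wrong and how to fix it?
Bug: SUM(price) is an aggregate, but WHERE filters rows before aggregation

Fix: Move the aggregate condition to a HAVING clause

Corrected query:
SELECT category, SUM(price) FROM products GROUP BY category HAVING SUM(price) > 856.46

Result:
category | SUM(price)
---------+-----------
Garden   | 1716.39   
Kitchen  | 885.95    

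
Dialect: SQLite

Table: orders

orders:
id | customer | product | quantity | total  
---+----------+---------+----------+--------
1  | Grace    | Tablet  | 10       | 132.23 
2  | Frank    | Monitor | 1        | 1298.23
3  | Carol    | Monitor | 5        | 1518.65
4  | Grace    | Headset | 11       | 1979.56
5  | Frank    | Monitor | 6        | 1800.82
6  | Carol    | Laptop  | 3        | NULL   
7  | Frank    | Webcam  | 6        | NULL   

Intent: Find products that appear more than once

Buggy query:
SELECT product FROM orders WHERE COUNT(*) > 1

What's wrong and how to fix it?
Bug: COUNT(*) is an aggregate and cannot be used in WHERE

Fix: GROUP BY product, then filter groups with HAVING COUNT(*) > 1

Corrected query:
SELECT product FROM orders GROUP BY product HAVING COUNT(*) > 1

Result:
product
-------
Monitor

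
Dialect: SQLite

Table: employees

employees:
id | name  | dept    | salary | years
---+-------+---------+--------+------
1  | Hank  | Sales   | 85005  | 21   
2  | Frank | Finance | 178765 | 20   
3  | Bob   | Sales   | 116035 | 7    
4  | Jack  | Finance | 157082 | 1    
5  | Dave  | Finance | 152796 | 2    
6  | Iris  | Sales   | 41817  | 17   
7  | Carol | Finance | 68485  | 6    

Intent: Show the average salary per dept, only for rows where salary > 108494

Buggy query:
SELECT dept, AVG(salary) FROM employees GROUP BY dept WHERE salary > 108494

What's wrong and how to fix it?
Bug: Row-level WHERE must come before GROUP BY in the clause order

Fix: Move the WHERE clause before GROUP BY

Corrected query:
SELECT dept, AVG(salary) FROM employees WHERE salary > 108494 GROUP BY dept

Result:
dept    | AVG(salary)
--------+------------
Finance | 162881     
Sales   | 116035     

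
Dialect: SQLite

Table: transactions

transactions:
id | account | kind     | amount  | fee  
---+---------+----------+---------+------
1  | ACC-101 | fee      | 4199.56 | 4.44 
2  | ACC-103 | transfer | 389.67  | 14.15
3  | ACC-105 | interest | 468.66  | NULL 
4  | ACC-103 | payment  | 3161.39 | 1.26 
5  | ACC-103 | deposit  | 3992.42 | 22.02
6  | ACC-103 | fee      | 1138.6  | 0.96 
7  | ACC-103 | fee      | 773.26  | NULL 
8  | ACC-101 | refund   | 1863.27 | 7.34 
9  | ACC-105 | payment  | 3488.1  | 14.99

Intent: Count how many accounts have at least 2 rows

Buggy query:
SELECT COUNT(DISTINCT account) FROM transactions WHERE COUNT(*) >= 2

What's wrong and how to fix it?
Bug: COUNT(*) cannot appear in WHERE; the per-group count doesn't exist yet

Fix: Group first with HAVING COUNT(*) >= 2, then COUNT the resulting groups

Corrected query:
SELECT COUNT(*) FROM (SELECT account FROM transactions GROUP BY account HAVING COUNT(*) >= 2)

Result:
COUNT(*)
--------
3       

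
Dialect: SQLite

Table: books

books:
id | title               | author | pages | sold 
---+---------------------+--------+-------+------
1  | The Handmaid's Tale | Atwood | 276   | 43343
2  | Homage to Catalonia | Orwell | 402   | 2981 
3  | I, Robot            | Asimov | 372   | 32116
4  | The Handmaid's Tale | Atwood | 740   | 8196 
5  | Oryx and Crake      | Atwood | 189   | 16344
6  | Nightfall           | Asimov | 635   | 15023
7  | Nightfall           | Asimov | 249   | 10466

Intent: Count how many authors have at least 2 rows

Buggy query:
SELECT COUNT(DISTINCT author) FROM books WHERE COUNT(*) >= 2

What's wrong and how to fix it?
Bug: COUNT(*) cannot appear in WHERE; the per-group count doesn't exist yet

Fix: Group first with HAVING COUNT(*) >= 2, then COUNT the resulting groups

Corrected query:
SELECT COUNT(*) FROM (SELECT author FROM books GROUP BY author HAVING COUNT(*) >= 2)

Result:
COUNT(*)
--------
2       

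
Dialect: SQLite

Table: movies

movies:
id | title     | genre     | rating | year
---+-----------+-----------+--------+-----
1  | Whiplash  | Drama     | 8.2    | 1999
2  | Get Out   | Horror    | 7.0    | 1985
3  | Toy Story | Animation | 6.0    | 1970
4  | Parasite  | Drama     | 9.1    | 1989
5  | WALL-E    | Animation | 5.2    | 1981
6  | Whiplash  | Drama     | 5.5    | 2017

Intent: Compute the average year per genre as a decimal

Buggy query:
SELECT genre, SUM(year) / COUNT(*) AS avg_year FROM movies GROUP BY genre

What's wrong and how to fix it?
Bug: SUM(year) and COUNT(*) are both integers; the division truncates the fractional part

Fix: Cast one side to REAL so the division keeps the fractional part

Corrected query:
SELECT genre, SUM(year) * 1.0 / COUNT(*) AS avg_year FROM movies GROUP BY genre

Result:
genre     | avg_year   
----------+------------
Animation | 1975.5     
Drama     | 2001.666667
Horror    | 1985       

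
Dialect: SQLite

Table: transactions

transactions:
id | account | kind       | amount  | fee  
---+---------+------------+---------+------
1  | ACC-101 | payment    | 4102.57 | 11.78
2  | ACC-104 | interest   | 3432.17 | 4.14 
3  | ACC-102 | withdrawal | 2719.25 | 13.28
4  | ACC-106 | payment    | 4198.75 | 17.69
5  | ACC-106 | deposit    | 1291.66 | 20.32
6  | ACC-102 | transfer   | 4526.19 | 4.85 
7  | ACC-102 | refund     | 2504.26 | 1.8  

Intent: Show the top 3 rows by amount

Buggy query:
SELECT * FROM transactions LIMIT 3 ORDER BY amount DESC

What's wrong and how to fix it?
Bug: LIMIT must come after ORDER BY

Fix: Sort with ORDER BY, then apply LIMIT

Corrected query:
SELECT * FROM transactions ORDER BY amount DESC LIMIT 3

Result:
id | account | kind     | amount  | fee  
---+---------+----------+---------+------
6  | ACC-102 | transfer | 4526.19 | 4.85 
4  | ACC-106 | payment  | 4198.75 | 17.69
1  | ACC-101 | payment  | 4102.57 | 11.78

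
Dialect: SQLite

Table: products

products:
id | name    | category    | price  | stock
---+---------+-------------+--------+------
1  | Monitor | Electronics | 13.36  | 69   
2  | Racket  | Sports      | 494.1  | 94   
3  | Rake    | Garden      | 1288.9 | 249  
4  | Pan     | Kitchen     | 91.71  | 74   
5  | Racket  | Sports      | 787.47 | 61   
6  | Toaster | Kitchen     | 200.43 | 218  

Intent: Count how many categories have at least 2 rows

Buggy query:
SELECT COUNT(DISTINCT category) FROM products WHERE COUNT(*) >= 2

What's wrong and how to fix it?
Bug: WHERE filters individual rows, not groups, so a group-level COUNT is invalid there

Fix: Use a subquery that GROUPs and filters with HAVING, then count its rows

Corrected query:
SELECT COUNT(*) FROM (SELECT category FROM products GROUP BY category HAVING COUNT(*) >= 2)

Result:
COUNT(*)
--------
2       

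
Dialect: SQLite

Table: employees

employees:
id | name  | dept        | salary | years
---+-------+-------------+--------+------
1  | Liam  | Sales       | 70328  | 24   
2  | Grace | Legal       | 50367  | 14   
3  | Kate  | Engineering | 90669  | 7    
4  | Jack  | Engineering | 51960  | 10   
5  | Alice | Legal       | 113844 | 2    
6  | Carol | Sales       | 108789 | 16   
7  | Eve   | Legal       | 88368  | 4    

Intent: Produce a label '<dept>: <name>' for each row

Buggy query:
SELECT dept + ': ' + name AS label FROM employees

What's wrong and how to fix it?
Bug: SQLite uses || for string concatenation; + coerces text to numbers (yielding 0)

Fix: Replace + with || to concatenate text

Corrected query:
SELECT dept || ': ' || name AS label FROM employees

Result:
label            
-----------------
Sales: Liam      
Legal: Grace     
Engineering: Kate
Engineering: Jack
Legal: Alice     
Sales: Carol     
Legal: Eve       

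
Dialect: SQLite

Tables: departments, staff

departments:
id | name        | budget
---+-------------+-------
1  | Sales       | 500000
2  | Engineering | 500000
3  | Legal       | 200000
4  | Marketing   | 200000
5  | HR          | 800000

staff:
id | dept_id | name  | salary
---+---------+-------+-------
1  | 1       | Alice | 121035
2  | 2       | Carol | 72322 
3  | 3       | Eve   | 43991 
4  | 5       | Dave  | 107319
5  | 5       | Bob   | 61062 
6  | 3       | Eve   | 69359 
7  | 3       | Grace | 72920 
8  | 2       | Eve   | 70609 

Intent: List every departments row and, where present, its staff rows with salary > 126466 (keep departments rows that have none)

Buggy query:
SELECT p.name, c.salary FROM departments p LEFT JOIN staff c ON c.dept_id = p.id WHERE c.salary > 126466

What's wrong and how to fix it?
Bug: A WHERE condition on the right-hand table after LEFT JOIN drops unmatched parents

Fix: Move the right-table condition into the ON clause so unmatched parents are kept

Corrected query:
SELECT p.name, c.salary FROM departments p LEFT JOIN staff c ON c.dept_id = p.id AND c.salary > 126466

Result:
name        | salary
------------+-------
Sales       | NULL  
Engineering | NULL  
Legal       | NULL  
Marketing   | NULL  
HR          | NULL  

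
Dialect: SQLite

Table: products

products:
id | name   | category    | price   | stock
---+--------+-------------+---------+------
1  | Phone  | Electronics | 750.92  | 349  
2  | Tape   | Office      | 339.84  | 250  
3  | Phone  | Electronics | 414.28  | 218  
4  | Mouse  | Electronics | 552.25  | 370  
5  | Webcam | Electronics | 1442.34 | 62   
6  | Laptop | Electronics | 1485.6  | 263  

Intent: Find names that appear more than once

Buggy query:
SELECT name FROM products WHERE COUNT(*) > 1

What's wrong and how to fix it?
Bug: WHERE can't reference COUNT(*); aggregates are computed after WHERE

Fix: GROUP BY name, then filter groups with HAVING COUNT(*) > 1

Corrected query:
SELECT name FROM products GROUP BY name HAVING COUNT(*) > 1

Result:
name 
-----
Phone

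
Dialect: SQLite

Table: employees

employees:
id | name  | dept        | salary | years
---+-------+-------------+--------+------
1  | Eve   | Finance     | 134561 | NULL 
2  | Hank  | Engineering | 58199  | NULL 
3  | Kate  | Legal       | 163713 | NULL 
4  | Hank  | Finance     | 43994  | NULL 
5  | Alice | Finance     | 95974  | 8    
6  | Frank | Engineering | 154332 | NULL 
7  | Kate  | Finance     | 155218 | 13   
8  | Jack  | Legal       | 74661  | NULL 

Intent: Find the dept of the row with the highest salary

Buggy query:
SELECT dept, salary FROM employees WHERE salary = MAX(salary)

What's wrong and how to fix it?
Bug: WHERE is evaluated per row; an aggregate over the whole table isn't defined there

Fix: Wrap MAX in a scalar subquery so WHERE compares against a single value

Corrected query:
SELECT dept, salary FROM employees WHERE salary = (SELECT MAX(salary) FROM employees)

Result:
dept  | salary
------+-------
Legal | 163713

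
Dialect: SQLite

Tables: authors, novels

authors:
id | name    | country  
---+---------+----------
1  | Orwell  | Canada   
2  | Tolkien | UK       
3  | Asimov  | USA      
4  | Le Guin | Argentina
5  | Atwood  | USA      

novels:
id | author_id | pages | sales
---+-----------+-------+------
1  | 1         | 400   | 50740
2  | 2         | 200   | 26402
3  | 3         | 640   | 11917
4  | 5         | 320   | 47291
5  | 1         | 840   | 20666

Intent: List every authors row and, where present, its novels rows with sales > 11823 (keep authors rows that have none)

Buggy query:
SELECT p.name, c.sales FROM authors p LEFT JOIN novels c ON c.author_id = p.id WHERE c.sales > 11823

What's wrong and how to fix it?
Bug: Filtering c.sales in WHERE discards the NULL rows produced by LEFT JOIN, turning it into an inner join

Fix: Move the right-table condition into the ON clause so unmatched parents are kept

Corrected query:
SELECT p.name, c.sales FROM authors p LEFT JOIN novels c ON c.author_id = p.id AND c.sales > 11823

Result:
name    | sales
--------+------
Orwell  | 20666
Orwell  | 50740
Tolkien | 26402
Asimov  | 11917
Le Guin | NULL 
Atwood  | 47291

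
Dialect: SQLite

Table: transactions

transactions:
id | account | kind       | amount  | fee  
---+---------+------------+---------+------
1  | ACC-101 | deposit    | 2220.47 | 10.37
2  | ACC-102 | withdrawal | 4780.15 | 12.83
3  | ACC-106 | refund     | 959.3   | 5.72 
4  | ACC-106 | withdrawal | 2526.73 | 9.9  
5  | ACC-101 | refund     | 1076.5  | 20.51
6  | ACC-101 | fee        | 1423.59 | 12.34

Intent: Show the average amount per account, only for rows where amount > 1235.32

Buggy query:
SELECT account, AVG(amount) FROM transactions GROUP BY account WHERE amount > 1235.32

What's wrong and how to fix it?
Bug: Row-level WHERE must come before GROUP BY in the clause order

Fix: Move the WHERE clause before GROUP BY

Corrected query:
SELECT account, AVG(amount) FROM transactions WHERE amount > 1235.32 GROUP BY account

Result:
account | AVG(amount)
--------+------------
ACC-101 | 1822.03    
ACC-102 | 4780.15    
ACC-106 | 2526.73    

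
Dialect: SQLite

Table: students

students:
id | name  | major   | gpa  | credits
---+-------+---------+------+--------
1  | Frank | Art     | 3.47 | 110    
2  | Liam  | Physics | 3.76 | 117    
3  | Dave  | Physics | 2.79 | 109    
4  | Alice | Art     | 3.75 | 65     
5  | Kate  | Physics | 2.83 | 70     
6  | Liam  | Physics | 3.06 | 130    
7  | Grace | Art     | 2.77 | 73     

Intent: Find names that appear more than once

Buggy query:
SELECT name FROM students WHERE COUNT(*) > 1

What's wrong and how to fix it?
Bug: COUNT(*) is an aggregate and cannot be used in WHERE

Fix: GROUP BY name, then filter groups with HAVING COUNT(*) > 1

Corrected query:
SELECT name FROM students GROUP BY name HAVING COUNT(*) > 1

Result:
name
----
Liam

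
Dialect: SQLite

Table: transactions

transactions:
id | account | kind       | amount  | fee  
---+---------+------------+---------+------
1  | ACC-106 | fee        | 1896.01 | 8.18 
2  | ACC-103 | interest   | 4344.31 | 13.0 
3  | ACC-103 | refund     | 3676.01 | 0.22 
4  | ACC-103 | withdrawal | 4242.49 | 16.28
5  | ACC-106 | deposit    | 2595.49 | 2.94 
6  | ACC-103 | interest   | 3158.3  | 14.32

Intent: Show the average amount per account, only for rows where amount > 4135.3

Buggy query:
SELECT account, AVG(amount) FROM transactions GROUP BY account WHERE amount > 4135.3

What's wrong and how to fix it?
Bug: WHERE cannot follow GROUP BY

Fix: Move the WHERE clause before GROUP BY

Corrected query:
SELECT account, AVG(amount) FROM transactions WHERE amount > 4135.3 GROUP BY account

Result:
account | AVG(amount)
--------+------------
ACC-103 | 4293.4     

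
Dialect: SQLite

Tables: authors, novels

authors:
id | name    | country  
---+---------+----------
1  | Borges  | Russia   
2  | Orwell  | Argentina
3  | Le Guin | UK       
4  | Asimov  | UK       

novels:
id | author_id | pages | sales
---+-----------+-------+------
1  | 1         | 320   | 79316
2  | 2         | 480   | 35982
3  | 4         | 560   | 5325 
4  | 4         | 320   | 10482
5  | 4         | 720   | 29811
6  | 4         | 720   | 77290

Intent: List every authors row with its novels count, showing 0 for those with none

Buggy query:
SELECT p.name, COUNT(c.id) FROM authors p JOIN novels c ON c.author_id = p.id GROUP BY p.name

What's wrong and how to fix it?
Bug: An inner join excludes parents with zero children

Fix: Use LEFT JOIN so parents without children still appear (COUNT(c.id) gives 0)

Corrected query:
SELECT p.name, COUNT(c.id) FROM authors p LEFT JOIN novels c ON c.author_id = p.id GROUP BY p.name

Result:
name    | COUNT(c.id)
--------+------------
Asimov  | 4          
Borges  | 1          
Le Guin | 0          
Orwell  | 1          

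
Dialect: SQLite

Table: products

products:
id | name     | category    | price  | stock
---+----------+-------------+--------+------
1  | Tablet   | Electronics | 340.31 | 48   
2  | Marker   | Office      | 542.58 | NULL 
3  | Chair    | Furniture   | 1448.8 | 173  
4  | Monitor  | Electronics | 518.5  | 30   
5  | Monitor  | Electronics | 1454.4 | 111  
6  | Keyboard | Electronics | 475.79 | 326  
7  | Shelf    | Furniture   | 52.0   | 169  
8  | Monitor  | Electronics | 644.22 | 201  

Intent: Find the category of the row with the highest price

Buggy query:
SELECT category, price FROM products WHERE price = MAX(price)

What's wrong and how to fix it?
Bug: WHERE is evaluated per row; an aggregate over the whole table isn't defined there

Fix: Wrap MAX in a scalar subquery so WHERE compares against a single value

Corrected query:
SELECT category, price FROM products WHERE price = (SELECT MAX(price) FROM products)

Result:
category    | price 
------------+-------
Electronics | 1454.4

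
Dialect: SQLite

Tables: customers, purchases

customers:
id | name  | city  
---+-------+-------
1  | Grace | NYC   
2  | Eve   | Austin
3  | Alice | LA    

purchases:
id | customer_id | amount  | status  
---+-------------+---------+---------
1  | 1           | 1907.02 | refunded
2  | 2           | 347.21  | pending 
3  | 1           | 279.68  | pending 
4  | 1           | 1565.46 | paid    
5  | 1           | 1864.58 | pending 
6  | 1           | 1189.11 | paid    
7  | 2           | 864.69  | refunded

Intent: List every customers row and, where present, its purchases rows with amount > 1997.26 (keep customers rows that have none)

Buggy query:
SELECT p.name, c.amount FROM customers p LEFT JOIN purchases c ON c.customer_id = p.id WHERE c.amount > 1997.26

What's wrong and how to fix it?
Bug: Filtering c.amount in WHERE discards the NULL rows produced by LEFT JOIN, turning it into an inner join

Fix: Move the right-table condition into the ON clause so unmatched parents are kept

Corrected query:
SELECT p.name, c.amount FROM customers p LEFT JOIN purchases c ON c.customer_id = p.id AND c.amount > 1997.26

Result:
name  | amount
------+-------
Grace | NULL  
Eve   | NULL  
Alice | NULL  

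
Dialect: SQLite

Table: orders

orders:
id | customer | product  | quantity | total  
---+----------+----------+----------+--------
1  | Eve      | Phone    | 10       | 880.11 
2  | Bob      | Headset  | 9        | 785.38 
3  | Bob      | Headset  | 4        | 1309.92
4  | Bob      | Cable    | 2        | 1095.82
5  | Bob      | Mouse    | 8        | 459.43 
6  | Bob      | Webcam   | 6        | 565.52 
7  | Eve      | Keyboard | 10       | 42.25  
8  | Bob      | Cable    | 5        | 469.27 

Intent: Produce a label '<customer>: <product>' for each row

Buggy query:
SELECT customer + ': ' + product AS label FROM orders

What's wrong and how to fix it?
Bug: '+' is numeric addition; on text columns SQLite converts them to 0 instead of concatenating

Fix: Use the || operator for string concatenation

Corrected query:
SELECT customer || ': ' || product AS label FROM orders

Result:
label        
-------------
Eve: Phone   
Bob: Headset 
Bob: Headset 
Bob: Cable   
Bob: Mouse   
Bob: Webcam  
Eve: Keyboard
Bob: Cable   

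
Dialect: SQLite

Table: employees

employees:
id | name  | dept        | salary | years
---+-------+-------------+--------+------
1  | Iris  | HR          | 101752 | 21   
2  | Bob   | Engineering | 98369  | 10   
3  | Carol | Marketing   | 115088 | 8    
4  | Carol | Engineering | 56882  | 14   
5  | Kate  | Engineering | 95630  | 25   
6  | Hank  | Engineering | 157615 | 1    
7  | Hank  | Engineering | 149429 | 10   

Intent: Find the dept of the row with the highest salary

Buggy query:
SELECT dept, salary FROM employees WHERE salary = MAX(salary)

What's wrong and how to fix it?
Bug: MAX(salary) is an aggregate and cannot be used directly in WHERE

Fix: Use a subquery: WHERE salary = (SELECT MAX(salary) FROM employees)

Corrected query:
SELECT dept, salary FROM employees WHERE salary = (SELECT MAX(salary) FROM employees)

Result:
dept        | salary
------------+-------
Engineering | 157615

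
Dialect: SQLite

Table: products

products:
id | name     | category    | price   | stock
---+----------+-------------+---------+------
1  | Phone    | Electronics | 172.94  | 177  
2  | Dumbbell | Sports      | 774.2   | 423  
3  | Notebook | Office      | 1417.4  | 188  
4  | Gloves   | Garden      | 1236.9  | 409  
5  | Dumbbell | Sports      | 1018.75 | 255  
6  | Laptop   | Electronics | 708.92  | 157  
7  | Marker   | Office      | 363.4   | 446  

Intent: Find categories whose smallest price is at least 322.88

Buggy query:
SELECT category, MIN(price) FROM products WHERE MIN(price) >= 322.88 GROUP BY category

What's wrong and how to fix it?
Bug: MIN() in WHERE is a misuse of aggregate

Fix: Use HAVING for the per-group MIN condition

Corrected query:
SELECT category, MIN(price) FROM products GROUP BY category HAVING MIN(price) >= 322.88

Result:
category | MIN(price)
---------+-----------
Garden   | 1236.9    
Office   | 363.4     
Sports   | 774.2     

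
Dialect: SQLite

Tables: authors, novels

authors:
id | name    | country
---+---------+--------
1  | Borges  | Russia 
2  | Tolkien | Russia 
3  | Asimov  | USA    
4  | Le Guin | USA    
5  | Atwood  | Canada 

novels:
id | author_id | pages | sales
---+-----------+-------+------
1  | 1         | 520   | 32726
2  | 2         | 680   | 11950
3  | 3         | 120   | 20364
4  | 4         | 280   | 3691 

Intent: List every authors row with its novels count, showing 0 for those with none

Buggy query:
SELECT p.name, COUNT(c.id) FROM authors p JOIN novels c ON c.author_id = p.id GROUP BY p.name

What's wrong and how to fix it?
Bug: INNER JOIN drops authors rows that have no matching novels rows

Fix: Use LEFT JOIN so parents without children still appear (COUNT(c.id) gives 0)

Corrected query:
SELECT p.name, COUNT(c.id) FROM authors p LEFT JOIN novels c ON c.author_id = p.id GROUP BY p.name

Result:
name    | COUNT(c.id)
--------+------------
Asimov  | 1          
Atwood  | 0          
Borges  | 1          
Le Guin | 1          
Tolkien | 1          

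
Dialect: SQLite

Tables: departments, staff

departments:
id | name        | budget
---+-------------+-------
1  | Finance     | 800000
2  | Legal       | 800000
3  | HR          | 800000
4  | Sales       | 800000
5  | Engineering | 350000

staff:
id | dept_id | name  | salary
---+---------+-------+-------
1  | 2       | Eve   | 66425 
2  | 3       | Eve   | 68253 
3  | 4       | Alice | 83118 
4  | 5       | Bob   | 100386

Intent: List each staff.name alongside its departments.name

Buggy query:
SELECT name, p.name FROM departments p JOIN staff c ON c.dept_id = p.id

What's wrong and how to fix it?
Bug: 'name' exists in both joined tables, so the database can't tell which one is meant

Fix: Prefix ambiguous columns with the table alias

Corrected query:
SELECT c.name, p.name FROM departments p JOIN staff c ON c.dept_id = p.id

Result:
name  | name       
------+------------
Eve   | Legal      
Eve   | HR         
Alice | Sales      
Bob   | Engineering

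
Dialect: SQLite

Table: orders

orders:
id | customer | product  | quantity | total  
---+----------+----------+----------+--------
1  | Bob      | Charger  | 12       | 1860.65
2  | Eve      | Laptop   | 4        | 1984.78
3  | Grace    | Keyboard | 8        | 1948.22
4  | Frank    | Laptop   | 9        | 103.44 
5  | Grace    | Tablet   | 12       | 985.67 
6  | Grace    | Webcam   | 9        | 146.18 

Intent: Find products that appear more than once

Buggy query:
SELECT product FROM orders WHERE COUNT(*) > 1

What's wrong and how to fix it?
Bug: WHERE can't reference COUNT(*); aggregates are computed after WHERE

Fix: Group first, then use HAVING for the count condition

Corrected query:
SELECT product FROM orders GROUP BY product HAVING COUNT(*) > 1

Result:
product
-------
Laptop 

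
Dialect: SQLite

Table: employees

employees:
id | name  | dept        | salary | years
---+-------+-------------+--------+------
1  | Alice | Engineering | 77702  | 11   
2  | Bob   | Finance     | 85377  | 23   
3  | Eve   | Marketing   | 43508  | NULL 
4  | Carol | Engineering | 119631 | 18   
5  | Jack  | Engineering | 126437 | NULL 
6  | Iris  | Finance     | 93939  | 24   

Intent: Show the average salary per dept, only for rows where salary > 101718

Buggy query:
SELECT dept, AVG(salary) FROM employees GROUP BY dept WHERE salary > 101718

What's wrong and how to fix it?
Bug: WHERE cannot follow GROUP BY

Fix: Place WHERE between FROM and GROUP BY

Corrected query:
SELECT dept, AVG(salary) FROM employees WHERE salary > 101718 GROUP BY dept

Result:
dept        | AVG(salary)
------------+------------
Engineering | 123034     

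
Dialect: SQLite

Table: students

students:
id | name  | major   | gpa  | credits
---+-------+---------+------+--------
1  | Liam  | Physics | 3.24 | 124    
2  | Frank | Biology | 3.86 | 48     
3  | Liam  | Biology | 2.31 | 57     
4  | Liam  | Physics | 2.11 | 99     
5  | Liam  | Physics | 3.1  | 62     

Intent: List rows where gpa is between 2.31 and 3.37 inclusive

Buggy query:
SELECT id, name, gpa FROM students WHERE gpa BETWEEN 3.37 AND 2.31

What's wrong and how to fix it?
Bug: BETWEEN expects the lower bound first; with 3.37 AND 2.31 the range is empty

Fix: Write BETWEEN 2.31 AND 3.37

Corrected query:
SELECT id, name, gpa FROM students WHERE gpa BETWEEN 2.31 AND 3.37

Result:
id | name | gpa 
---+------+-----
1  | Liam | 3.24
3  | Liam | 2.31
5  | Liam | 3.1 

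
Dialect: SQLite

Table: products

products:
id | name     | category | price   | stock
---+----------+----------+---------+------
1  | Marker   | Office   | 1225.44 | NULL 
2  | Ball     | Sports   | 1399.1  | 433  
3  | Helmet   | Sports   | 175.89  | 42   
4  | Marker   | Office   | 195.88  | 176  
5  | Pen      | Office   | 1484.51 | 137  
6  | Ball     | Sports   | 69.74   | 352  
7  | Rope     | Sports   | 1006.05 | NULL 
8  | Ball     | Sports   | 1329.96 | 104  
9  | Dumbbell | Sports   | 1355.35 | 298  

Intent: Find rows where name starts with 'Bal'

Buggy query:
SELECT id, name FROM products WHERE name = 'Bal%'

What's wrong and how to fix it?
Bug: Wildcards only work with LIKE; '=' treats '%' as a literal character

Fix: Replace '=' with LIKE so 'Bal%' is treated as a pattern

Corrected query:
SELECT id, name FROM products WHERE name LIKE 'Bal%'

Result:
id | name
---+-----
2  | Ball
6  | Ball
8  | Ball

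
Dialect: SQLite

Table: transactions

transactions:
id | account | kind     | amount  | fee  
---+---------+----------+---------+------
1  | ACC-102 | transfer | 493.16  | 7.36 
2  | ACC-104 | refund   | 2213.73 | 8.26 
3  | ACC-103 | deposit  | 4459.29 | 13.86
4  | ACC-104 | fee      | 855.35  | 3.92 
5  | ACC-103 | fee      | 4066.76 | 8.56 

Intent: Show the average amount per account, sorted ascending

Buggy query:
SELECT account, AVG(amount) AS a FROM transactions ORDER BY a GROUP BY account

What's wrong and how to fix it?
Bug: ORDER BY appears before GROUP BY; SQL clause order requires GROUP BY first

Fix: Move ORDER BY to the end, after GROUP BY

Corrected query:
SELECT account, AVG(amount) AS a FROM transactions GROUP BY account ORDER BY a

Result:
account | a       
--------+---------
ACC-102 | 493.16  
ACC-104 | 1534.54 
ACC-103 | 4263.025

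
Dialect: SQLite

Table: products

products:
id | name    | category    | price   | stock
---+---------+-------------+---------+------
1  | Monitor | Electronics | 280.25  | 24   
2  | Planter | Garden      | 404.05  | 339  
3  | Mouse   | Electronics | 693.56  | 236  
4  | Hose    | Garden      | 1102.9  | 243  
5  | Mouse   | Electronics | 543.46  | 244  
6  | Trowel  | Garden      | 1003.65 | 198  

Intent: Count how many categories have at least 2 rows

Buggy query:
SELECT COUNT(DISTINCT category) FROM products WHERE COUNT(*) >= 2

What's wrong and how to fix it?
Bug: WHERE filters individual rows, not groups, so a group-level COUNT is invalid there

Fix: Group first with HAVING COUNT(*) >= 2, then COUNT the resulting groups

Corrected query:
SELECT COUNT(*) FROM (SELECT category FROM products GROUP BY category HAVING COUNT(*) >= 2)

Result:
COUNT(*)
--------
2       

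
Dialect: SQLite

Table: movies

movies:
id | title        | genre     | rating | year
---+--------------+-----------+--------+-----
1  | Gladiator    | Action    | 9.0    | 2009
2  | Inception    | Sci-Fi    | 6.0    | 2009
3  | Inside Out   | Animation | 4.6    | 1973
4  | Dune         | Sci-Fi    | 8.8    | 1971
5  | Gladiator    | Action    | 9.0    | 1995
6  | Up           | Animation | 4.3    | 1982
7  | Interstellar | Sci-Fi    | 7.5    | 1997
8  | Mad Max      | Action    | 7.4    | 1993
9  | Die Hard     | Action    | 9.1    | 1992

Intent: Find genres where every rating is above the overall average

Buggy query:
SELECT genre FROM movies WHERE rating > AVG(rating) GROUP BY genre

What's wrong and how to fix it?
Bug: WHERE evaluates per row before aggregation, so AVG() is unavailable

Fix: Use a subquery for AVG and a HAVING MIN(...) filter so the condition holds for every row in the group

Corrected query:
SELECT genre FROM movies GROUP BY genre HAVING MIN(rating) > (SELECT AVG(rating) FROM movies)

Result:
genre 
------
Action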